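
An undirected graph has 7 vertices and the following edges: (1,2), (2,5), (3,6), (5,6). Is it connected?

Step 1: Build adjacency list from edges:
  1: 2
  2: 1, 5
  3: 6
  4: (none)
  5: 2, 6
  6: 3, 5
  7: (none)

Step 2: Run BFS/DFS from vertex 1:
  Visited: {1, 2, 5, 6, 3}
  Reached 5 of 7 vertices

Step 3: Only 5 of 7 vertices reached. Graph is disconnected.
Connected components: {1, 2, 3, 5, 6}, {4}, {7}
Answer: No, the graph is not connected (3 components).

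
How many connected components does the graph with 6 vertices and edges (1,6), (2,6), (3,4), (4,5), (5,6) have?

Step 1: Build adjacency list from edges:
  1: 6
  2: 6
  3: 4
  4: 3, 5
  5: 4, 6
  6: 1, 2, 5

Step 2: Run BFS/DFS from vertex 1:
  Visited: {1, 6, 2, 5, 4, 3}
  Reached 6 of 6 vertices

Step 3: All 6 vertices reached from vertex 1, so the graph is connected.
Number of connected components: 1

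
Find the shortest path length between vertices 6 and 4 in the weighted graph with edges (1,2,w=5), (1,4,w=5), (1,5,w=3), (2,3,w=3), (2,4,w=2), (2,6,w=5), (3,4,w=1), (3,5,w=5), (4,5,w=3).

Step 1: Build adjacency list with weights:
  1: 2(w=5), 4(w=5), 5(w=3)
  2: 1(w=5), 3(w=3), 4(w=2), 6(w=5)
  3: 2(w=3), 4(w=1), 5(w=5)
  4: 1(w=5), 2(w=2), 3(w=1), 5(w=3)
  5: 1(w=3), 3(w=5), 4(w=3)
  6: 2(w=5)

Step 2: Apply Dijkstra's algorithm from vertex 6:
  Visit vertex 6 (distance=0)
    Update dist[2] = 5
  Visit vertex 2 (distance=5)
    Update dist[1] = 10
    Update dist[3] = 8
    Update dist[4] = 7
  Visit vertex 4 (distance=7)
    Update dist[5] = 10

Step 3: Shortest path: 6 -> 2 -> 4
Total weight: 5 + 2 = 7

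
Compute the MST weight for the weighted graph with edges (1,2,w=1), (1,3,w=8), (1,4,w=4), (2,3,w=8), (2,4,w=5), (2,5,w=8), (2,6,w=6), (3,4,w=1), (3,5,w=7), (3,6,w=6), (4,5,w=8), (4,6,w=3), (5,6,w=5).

Apply Kruskal's algorithm (sort edges by weight, add if no cycle):

Sorted edges by weight:
  (1,2) w=1
  (3,4) w=1
  (4,6) w=3
  (1,4) w=4
  (2,4) w=5
  (5,6) w=5
  (2,6) w=6
  (3,6) w=6
  (3,5) w=7
  (1,3) w=8
  (2,5) w=8
  (2,3) w=8
  (4,5) w=8

Add edge (1,2) w=1 -- no cycle. Running total: 1
Add edge (3,4) w=1 -- no cycle. Running total: 2
Add edge (4,6) w=3 -- no cycle. Running total: 5
Add edge (1,4) w=4 -- no cycle. Running total: 9
Skip edge (2,4) w=5 -- would create cycle
Add edge (5,6) w=5 -- no cycle. Running total: 14

MST edges: (1,2,w=1), (3,4,w=1), (4,6,w=3), (1,4,w=4), (5,6,w=5)
Total MST weight: 1 + 1 + 3 + 4 + 5 = 14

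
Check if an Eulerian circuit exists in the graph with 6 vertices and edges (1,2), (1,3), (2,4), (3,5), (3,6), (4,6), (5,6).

Step 1: Find the degree of each vertex:
  deg(1) = 2
  deg(2) = 2
  deg(3) = 3
  deg(4) = 2
  deg(5) = 2
  deg(6) = 3

Step 2: Count vertices with odd degree:
  Odd-degree vertices: 3, 6 (2 total)

Step 3: Apply Euler's theorem:
  - Eulerian circuit exists iff graph is connected and all vertices have even degree
  - Eulerian path exists iff graph is connected and has 0 or 2 odd-degree vertices

Graph is connected with exactly 2 odd-degree vertices (3, 6).
Eulerian path exists (starting and ending at the odd-degree vertices), but no Eulerian circuit.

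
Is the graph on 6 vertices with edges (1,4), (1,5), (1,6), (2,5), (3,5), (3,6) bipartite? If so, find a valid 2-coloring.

Step 1: Attempt 2-coloring using BFS:
  Start at vertex 1, assign color 0
  Color vertex 4 with color 1 (neighbor of 1)
  Color vertex 5 with color 1 (neighbor of 1)
  Color vertex 6 with color 1 (neighbor of 1)
  Color vertex 2 with color 0 (neighbor of 5)
  Color vertex 3 with color 0 (neighbor of 5)

Step 2: 2-coloring succeeded. No conflicts found.
  Set A (color 0): {1, 2, 3}
  Set B (color 1): {4, 5, 6}

The graph is bipartite with partition {1, 2, 3}, {4, 5, 6}.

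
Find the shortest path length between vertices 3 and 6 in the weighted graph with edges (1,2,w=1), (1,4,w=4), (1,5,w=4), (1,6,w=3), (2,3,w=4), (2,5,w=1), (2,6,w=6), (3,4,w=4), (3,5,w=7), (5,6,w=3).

Step 1: Build adjacency list with weights:
  1: 2(w=1), 4(w=4), 5(w=4), 6(w=3)
  2: 1(w=1), 3(w=4), 5(w=1), 6(w=6)
  3: 2(w=4), 4(w=4), 5(w=7)
  4: 1(w=4), 3(w=4)
  5: 1(w=4), 2(w=1), 3(w=7), 6(w=3)
  6: 1(w=3), 2(w=6), 5(w=3)

Step 2: Apply Dijkstra's algorithm from vertex 3:
  Visit vertex 3 (distance=0)
    Update dist[2] = 4
    Update dist[4] = 4
    Update dist[5] = 7
  Visit vertex 2 (distance=4)
    Update dist[1] = 5
    Update dist[5] = 5
    Update dist[6] = 10
  Visit vertex 4 (distance=4)
  Visit vertex 1 (distance=5)
    Update dist[6] = 8
  Visit vertex 5 (distance=5)
  Visit vertex 6 (distance=8)

Step 3: Shortest path: 3 -> 2 -> 1 -> 6
Total weight: 4 + 1 + 3 = 8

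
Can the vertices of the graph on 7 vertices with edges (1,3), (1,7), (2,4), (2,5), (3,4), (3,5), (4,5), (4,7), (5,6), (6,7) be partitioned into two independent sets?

Step 1: Attempt 2-coloring using BFS:
  Start at vertex 1, assign color 0
  Color vertex 3 with color 1 (neighbor of 1)
  Color vertex 7 with color 1 (neighbor of 1)
  Color vertex 4 with color 0 (neighbor of 3)
  Color vertex 5 with color 0 (neighbor of 3)
  Color vertex 6 with color 0 (neighbor of 7)
  Color vertex 2 with color 1 (neighbor of 4)

Step 2: Conflict found! Vertices 4 and 5 are adjacent but have the same color.
This means the graph contains an odd cycle.

The graph is NOT bipartite.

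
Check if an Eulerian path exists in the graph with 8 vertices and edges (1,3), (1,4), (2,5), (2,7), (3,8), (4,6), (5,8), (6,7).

Step 1: Find the degree of each vertex:
  deg(1) = 2
  deg(2) = 2
  deg(3) = 2
  deg(4) = 2
  deg(5) = 2
  deg(6) = 2
  deg(7) = 2
  deg(8) = 2

Step 2: Count vertices with odd degree:
  All vertices have even degree (0 odd-degree vertices)

Step 3: Apply Euler's theorem:
  - Eulerian circuit exists iff graph is connected and all vertices have even degree
  - Eulerian path exists iff graph is connected and has 0 or 2 odd-degree vertices

Graph is connected with 0 odd-degree vertices.
Both Eulerian circuit and Eulerian path exist.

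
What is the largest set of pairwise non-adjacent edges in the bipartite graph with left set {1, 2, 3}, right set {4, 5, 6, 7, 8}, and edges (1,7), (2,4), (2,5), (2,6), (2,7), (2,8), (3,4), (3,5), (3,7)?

Step 1: List the neighbors of each left vertex:
  1: 7
  2: 4, 5, 6, 7, 8
  3: 4, 5, 7

Step 2: Greedily match left vertices, then look for augmenting paths:
  Match 1 -- 7
  Match 2 -- 4
  Match 3 -- 5
  No augmenting path remains.

Step 3: Verify this is maximum:
  Matching size 3 = min(|L|, |R|) = min(3, 5), which is an upper bound, so this matching is maximum.

Maximum matching: {(1,7), (2,4), (3,5)}
Size: 3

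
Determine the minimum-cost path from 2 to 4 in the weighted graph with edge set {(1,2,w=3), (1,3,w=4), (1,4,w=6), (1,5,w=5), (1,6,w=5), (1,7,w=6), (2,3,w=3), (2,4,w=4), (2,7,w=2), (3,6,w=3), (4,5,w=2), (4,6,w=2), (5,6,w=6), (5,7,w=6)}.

Step 1: Build adjacency list with weights:
  1: 2(w=3), 3(w=4), 4(w=6), 5(w=5), 6(w=5), 7(w=6)
  2: 1(w=3), 3(w=3), 4(w=4), 7(w=2)
  3: 1(w=4), 2(w=3), 6(w=3)
  4: 1(w=6), 2(w=4), 5(w=2), 6(w=2)
  5: 1(w=5), 4(w=2), 6(w=6), 7(w=6)
  6: 1(w=5), 3(w=3), 4(w=2), 5(w=6)
  7: 1(w=6), 2(w=2), 5(w=6)

Step 2: Apply Dijkstra's algorithm from vertex 2:
  Visit vertex 2 (distance=0)
    Update dist[1] = 3
    Update dist[3] = 3
    Update dist[4] = 4
    Update dist[7] = 2
  Visit vertex 7 (distance=2)
    Update dist[5] = 8
  Visit vertex 1 (distance=3)
    Update dist[6] = 8
  Visit vertex 3 (distance=3)
    Update dist[6] = 6
  Visit vertex 4 (distance=4)
    Update dist[5] = 6

Step 3: Shortest path: 2 -> 4
Total weight: 4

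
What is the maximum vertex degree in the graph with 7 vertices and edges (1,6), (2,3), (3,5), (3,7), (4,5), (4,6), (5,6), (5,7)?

Step 1: Count edges incident to each vertex:
  deg(1) = 1 (neighbors: 6)
  deg(2) = 1 (neighbors: 3)
  deg(3) = 3 (neighbors: 2, 5, 7)
  deg(4) = 2 (neighbors: 5, 6)
  deg(5) = 4 (neighbors: 3, 4, 6, 7)
  deg(6) = 3 (neighbors: 1, 4, 5)
  deg(7) = 2 (neighbors: 3, 5)

Step 2: Find maximum:
  max(1, 1, 3, 2, 4, 3, 2) = 4 (vertex 5)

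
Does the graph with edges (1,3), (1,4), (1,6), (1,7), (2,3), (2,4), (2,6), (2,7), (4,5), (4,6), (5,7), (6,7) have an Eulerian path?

Step 1: Find the degree of each vertex:
  deg(1) = 4
  deg(2) = 4
  deg(3) = 2
  deg(4) = 4
  deg(5) = 2
  deg(6) = 4
  deg(7) = 4

Step 2: Count vertices with odd degree:
  All vertices have even degree (0 odd-degree vertices)

Step 3: Apply Euler's theorem:
  - Eulerian circuit exists iff graph is connected and all vertices have even degree
  - Eulerian path exists iff graph is connected and has 0 or 2 odd-degree vertices

Graph is connected with 0 odd-degree vertices.
Both Eulerian circuit and Eulerian path exist.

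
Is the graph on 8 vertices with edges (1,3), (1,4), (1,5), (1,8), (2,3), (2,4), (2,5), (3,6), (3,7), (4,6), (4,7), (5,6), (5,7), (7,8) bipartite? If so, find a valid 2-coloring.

Step 1: Attempt 2-coloring using BFS:
  Start at vertex 1, assign color 0
  Color vertex 3 with color 1 (neighbor of 1)
  Color vertex 4 with color 1 (neighbor of 1)
  Color vertex 5 with color 1 (neighbor of 1)
  Color vertex 8 with color 1 (neighbor of 1)
  Color vertex 2 with color 0 (neighbor of 3)
  Color vertex 6 with color 0 (neighbor of 3)
  Color vertex 7 with color 0 (neighbor of 3)

Step 2: 2-coloring succeeded. No conflicts found.
  Set A (color 0): {1, 2, 6, 7}
  Set B (color 1): {3, 4, 5, 8}

The graph is bipartite with partition {1, 2, 6, 7}, {3, 4, 5, 8}.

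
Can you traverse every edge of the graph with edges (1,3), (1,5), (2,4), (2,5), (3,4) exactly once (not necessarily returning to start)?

Step 1: Find the degree of each vertex:
  deg(1) = 2
  deg(2) = 2
  deg(3) = 2
  deg(4) = 2
  deg(5) = 2

Step 2: Count vertices with odd degree:
  All vertices have even degree (0 odd-degree vertices)

Step 3: Apply Euler's theorem:
  - Eulerian circuit exists iff graph is connected and all vertices have even degree
  - Eulerian path exists iff graph is connected and has 0 or 2 odd-degree vertices

Graph is connected with 0 odd-degree vertices.
Both Eulerian circuit and Eulerian path exist.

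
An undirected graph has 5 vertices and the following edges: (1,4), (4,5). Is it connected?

Step 1: Build adjacency list from edges:
  1: 4
  2: (none)
  3: (none)
  4: 1, 5
  5: 4

Step 2: Run BFS/DFS from vertex 1:
  Visited: {1, 4, 5}
  Reached 3 of 5 vertices

Step 3: Only 3 of 5 vertices reached. Graph is disconnected.
Connected components: {1, 4, 5}, {2}, {3}
Answer: No, the graph is not connected (3 components).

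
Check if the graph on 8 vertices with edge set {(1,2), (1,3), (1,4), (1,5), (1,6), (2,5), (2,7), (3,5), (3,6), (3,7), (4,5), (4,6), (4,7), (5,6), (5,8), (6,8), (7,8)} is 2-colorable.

Step 1: Attempt 2-coloring using BFS:
  Start at vertex 1, assign color 0
  Color vertex 2 with color 1 (neighbor of 1)
  Color vertex 3 with color 1 (neighbor of 1)
  Color vertex 4 with color 1 (neighbor of 1)
  Color vertex 5 with color 1 (neighbor of 1)
  Color vertex 6 with color 1 (neighbor of 1)

Step 2: Conflict found! Vertices 2 and 5 are adjacent but have the same color.
This means the graph contains an odd cycle.

The graph is NOT bipartite.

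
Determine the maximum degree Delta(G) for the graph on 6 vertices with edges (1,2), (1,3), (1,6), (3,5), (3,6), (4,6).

Step 1: Count edges incident to each vertex:
  deg(1) = 3 (neighbors: 2, 3, 6)
  deg(2) = 1 (neighbors: 1)
  deg(3) = 3 (neighbors: 1, 5, 6)
  deg(4) = 1 (neighbors: 6)
  deg(5) = 1 (neighbors: 3)
  deg(6) = 3 (neighbors: 1, 3, 4)

Step 2: Find maximum:
  max(3, 1, 3, 1, 1, 3) = 3 (vertex 1)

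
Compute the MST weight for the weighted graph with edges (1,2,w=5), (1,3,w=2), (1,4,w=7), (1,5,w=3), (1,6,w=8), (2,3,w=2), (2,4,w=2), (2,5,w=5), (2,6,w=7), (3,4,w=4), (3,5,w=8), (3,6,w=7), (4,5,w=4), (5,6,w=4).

Apply Kruskal's algorithm (sort edges by weight, add if no cycle):

Sorted edges by weight:
  (1,3) w=2
  (2,3) w=2
  (2,4) w=2
  (1,5) w=3
  (3,4) w=4
  (4,5) w=4
  (5,6) w=4
  (1,2) w=5
  (2,5) w=5
  (1,4) w=7
  (2,6) w=7
  (3,6) w=7
  (1,6) w=8
  (3,5) w=8

Add edge (1,3) w=2 -- no cycle. Running total: 2
Add edge (2,3) w=2 -- no cycle. Running total: 4
Add edge (2,4) w=2 -- no cycle. Running total: 6
Add edge (1,5) w=3 -- no cycle. Running total: 9
Skip edge (3,4) w=4 -- would create cycle
Skip edge (4,5) w=4 -- would create cycle
Add edge (5,6) w=4 -- no cycle. Running total: 13

MST edges: (1,3,w=2), (2,3,w=2), (2,4,w=2), (1,5,w=3), (5,6,w=4)
Total MST weight: 2 + 2 + 2 + 3 + 4 = 13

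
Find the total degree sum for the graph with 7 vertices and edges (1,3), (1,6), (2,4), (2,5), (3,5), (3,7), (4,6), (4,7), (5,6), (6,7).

Step 1: Count edges incident to each vertex:
  deg(1) = 2 (neighbors: 3, 6)
  deg(2) = 2 (neighbors: 4, 5)
  deg(3) = 3 (neighbors: 1, 5, 7)
  deg(4) = 3 (neighbors: 2, 6, 7)
  deg(5) = 3 (neighbors: 2, 3, 6)
  deg(6) = 4 (neighbors: 1, 4, 5, 7)
  deg(7) = 3 (neighbors: 3, 4, 6)

Step 2: Sum all degrees:
  2 + 2 + 3 + 3 + 3 + 4 + 3 = 20

Verification: sum of degrees = 2 * |E| = 2 * 10 = 20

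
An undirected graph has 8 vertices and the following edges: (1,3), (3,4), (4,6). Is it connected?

Step 1: Build adjacency list from edges:
  1: 3
  2: (none)
  3: 1, 4
  4: 3, 6
  5: (none)
  6: 4
  7: (none)
  8: (none)

Step 2: Run BFS/DFS from vertex 1:
  Visited: {1, 3, 4, 6}
  Reached 4 of 8 vertices

Step 3: Only 4 of 8 vertices reached. Graph is disconnected.
Connected components: {1, 3, 4, 6}, {2}, {5}, {7}, {8}
Answer: No, the graph is not connected (5 components).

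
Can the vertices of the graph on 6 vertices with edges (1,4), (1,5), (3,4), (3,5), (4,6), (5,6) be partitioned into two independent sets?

Step 1: Attempt 2-coloring using BFS:
  Start at vertex 1, assign color 0
  Color vertex 4 with color 1 (neighbor of 1)
  Color vertex 5 with color 1 (neighbor of 1)
  Color vertex 3 with color 0 (neighbor of 4)
  Color vertex 6 with color 0 (neighbor of 4)
  Start new component at vertex 2, assign color 0

Step 2: 2-coloring succeeded. No conflicts found.
  Set A (color 0): {1, 2, 3, 6}
  Set B (color 1): {4, 5}

The graph is bipartite with partition {1, 2, 3, 6}, {4, 5}.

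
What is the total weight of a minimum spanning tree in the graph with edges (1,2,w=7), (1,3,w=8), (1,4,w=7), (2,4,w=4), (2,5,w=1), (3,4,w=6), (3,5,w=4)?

Apply Kruskal's algorithm (sort edges by weight, add if no cycle):

Sorted edges by weight:
  (2,5) w=1
  (2,4) w=4
  (3,5) w=4
  (3,4) w=6
  (1,2) w=7
  (1,4) w=7
  (1,3) w=8

Add edge (2,5) w=1 -- no cycle. Running total: 1
Add edge (2,4) w=4 -- no cycle. Running total: 5
Add edge (3,5) w=4 -- no cycle. Running total: 9
Skip edge (3,4) w=6 -- would create cycle
Add edge (1,2) w=7 -- no cycle. Running total: 16

MST edges: (2,5,w=1), (2,4,w=4), (3,5,w=4), (1,2,w=7)
Total MST weight: 1 + 4 + 4 + 7 = 16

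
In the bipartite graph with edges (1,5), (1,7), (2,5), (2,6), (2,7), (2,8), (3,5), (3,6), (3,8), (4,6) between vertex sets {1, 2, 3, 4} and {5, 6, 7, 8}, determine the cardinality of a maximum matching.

Step 1: List the neighbors of each left vertex:
  1: 5, 7
  2: 5, 6, 7, 8
  3: 5, 6, 8
  4: 6

Step 2: Greedily match left vertices, then look for augmenting paths:
  Match 1 -- 5
  Match 2 -- 7
  Match 3 -- 8
  Match 4 -- 6
  No augmenting path remains.

Step 3: Verify this is maximum:
  Matching size 4 = min(|L|, |R|) = min(4, 4), which is an upper bound, so this matching is maximum.

Maximum matching: {(1,5), (2,7), (3,8), (4,6)}
Size: 4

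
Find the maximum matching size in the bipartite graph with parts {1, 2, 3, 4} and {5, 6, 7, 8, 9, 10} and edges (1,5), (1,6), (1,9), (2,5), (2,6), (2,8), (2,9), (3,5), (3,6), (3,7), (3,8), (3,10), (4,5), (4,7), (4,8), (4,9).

Step 1: List the neighbors of each left vertex:
  1: 5, 6, 9
  2: 5, 6, 8, 9
  3: 5, 6, 7, 8, 10
  4: 5, 7, 8, 9

Step 2: Greedily match left vertices, then look for augmenting paths:
  Match 1 -- 5
  Match 2 -- 6
  Match 3 -- 7
  Match 4 -- 8
  No augmenting path remains.

Step 3: Verify this is maximum:
  Matching size 4 = min(|L|, |R|) = min(4, 6), which is an upper bound, so this matching is maximum.

Maximum matching: {(1,5), (2,6), (3,7), (4,8)}
Size: 4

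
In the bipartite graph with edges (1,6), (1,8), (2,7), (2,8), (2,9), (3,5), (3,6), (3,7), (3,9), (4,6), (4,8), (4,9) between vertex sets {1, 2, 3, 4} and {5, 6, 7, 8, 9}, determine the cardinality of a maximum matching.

Step 1: List the neighbors of each left vertex:
  1: 6, 8
  2: 7, 8, 9
  3: 5, 6, 7, 9
  4: 6, 8, 9

Step 2: Greedily match left vertices, then look for augmenting paths:
  Match 1 -- 6
  Match 2 -- 7
  Match 3 -- 5
  Match 4 -- 8
  No augmenting path remains.

Step 3: Verify this is maximum:
  Matching size 4 = min(|L|, |R|) = min(4, 5), which is an upper bound, so this matching is maximum.

Maximum matching: {(1,6), (2,7), (3,5), (4,8)}
Size: 4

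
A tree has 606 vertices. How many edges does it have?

A tree on n vertices always has exactly n - 1 edges.
For n = 606: edges = 606 - 1 = 605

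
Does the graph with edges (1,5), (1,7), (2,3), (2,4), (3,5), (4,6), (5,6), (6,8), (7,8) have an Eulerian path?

Step 1: Find the degree of each vertex:
  deg(1) = 2
  deg(2) = 2
  deg(3) = 2
  deg(4) = 2
  deg(5) = 3
  deg(6) = 3
  deg(7) = 2
  deg(8) = 2

Step 2: Count vertices with odd degree:
  Odd-degree vertices: 5, 6 (2 total)

Step 3: Apply Euler's theorem:
  - Eulerian circuit exists iff graph is connected and all vertices have even degree
  - Eulerian path exists iff graph is connected and has 0 or 2 odd-degree vertices

Graph is connected with exactly 2 odd-degree vertices (5, 6).
Eulerian path exists (starting and ending at the odd-degree vertices), but no Eulerian circuit.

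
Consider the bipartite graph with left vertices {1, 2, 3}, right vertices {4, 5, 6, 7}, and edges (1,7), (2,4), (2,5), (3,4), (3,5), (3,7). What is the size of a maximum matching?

Step 1: List the neighbors of each left vertex:
  1: 7
  2: 4, 5
  3: 4, 5, 7

Step 2: Greedily match left vertices, then look for augmenting paths:
  Match 1 -- 7
  Match 2 -- 4
  Match 3 -- 5
  No augmenting path remains.

Step 3: Verify this is maximum:
  Matching size 3 = min(|L|, |R|) = min(3, 4), which is an upper bound, so this matching is maximum.

Maximum matching: {(1,7), (2,4), (3,5)}
Size: 3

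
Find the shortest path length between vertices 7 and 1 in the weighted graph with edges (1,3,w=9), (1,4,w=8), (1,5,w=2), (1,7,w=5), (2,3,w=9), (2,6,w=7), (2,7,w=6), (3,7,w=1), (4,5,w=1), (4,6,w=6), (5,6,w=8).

Step 1: Build adjacency list with weights:
  1: 3(w=9), 4(w=8), 5(w=2), 7(w=5)
  2: 3(w=9), 6(w=7), 7(w=6)
  3: 1(w=9), 2(w=9), 7(w=1)
  4: 1(w=8), 5(w=1), 6(w=6)
  5: 1(w=2), 4(w=1), 6(w=8)
  6: 2(w=7), 4(w=6), 5(w=8)
  7: 1(w=5), 2(w=6), 3(w=1)

Step 2: Apply Dijkstra's algorithm from vertex 7:
  Visit vertex 7 (distance=0)
    Update dist[1] = 5
    Update dist[2] = 6
    Update dist[3] = 1
  Visit vertex 3 (distance=1)
  Visit vertex 1 (distance=5)
    Update dist[4] = 13
    Update dist[5] = 7

Step 3: Shortest path: 7 -> 1
Total weight: 5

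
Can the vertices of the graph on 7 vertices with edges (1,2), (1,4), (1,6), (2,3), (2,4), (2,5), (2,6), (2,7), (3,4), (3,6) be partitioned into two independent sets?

Step 1: Attempt 2-coloring using BFS:
  Start at vertex 1, assign color 0
  Color vertex 2 with color 1 (neighbor of 1)
  Color vertex 4 with color 1 (neighbor of 1)
  Color vertex 6 with color 1 (neighbor of 1)
  Color vertex 3 with color 0 (neighbor of 2)

Step 2: Conflict found! Vertices 2 and 4 are adjacent but have the same color.
This means the graph contains an odd cycle.

The graph is NOT bipartite.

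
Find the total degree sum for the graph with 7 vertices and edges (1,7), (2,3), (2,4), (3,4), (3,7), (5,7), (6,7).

Step 1: Count edges incident to each vertex:
  deg(1) = 1 (neighbors: 7)
  deg(2) = 2 (neighbors: 3, 4)
  deg(3) = 3 (neighbors: 2, 4, 7)
  deg(4) = 2 (neighbors: 2, 3)
  deg(5) = 1 (neighbors: 7)
  deg(6) = 1 (neighbors: 7)
  deg(7) = 4 (neighbors: 1, 3, 5, 6)

Step 2: Sum all degrees:
  1 + 2 + 3 + 2 + 1 + 1 + 4 = 14

Verification: sum of degrees = 2 * |E| = 2 * 7 = 14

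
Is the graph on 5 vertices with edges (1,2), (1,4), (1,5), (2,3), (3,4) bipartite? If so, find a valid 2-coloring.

Step 1: Attempt 2-coloring using BFS:
  Start at vertex 1, assign color 0
  Color vertex 2 with color 1 (neighbor of 1)
  Color vertex 4 with color 1 (neighbor of 1)
  Color vertex 5 with color 1 (neighbor of 1)
  Color vertex 3 with color 0 (neighbor of 2)

Step 2: 2-coloring succeeded. No conflicts found.
  Set A (color 0): {1, 3}
  Set B (color 1): {2, 4, 5}

The graph is bipartite with partition {1, 3}, {2, 4, 5}.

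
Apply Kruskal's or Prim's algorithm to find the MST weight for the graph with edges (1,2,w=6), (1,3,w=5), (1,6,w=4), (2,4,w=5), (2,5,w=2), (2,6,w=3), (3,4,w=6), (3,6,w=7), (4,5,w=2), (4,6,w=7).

Apply Kruskal's algorithm (sort edges by weight, add if no cycle):

Sorted edges by weight:
  (2,5) w=2
  (4,5) w=2
  (2,6) w=3
  (1,6) w=4
  (1,3) w=5
  (2,4) w=5
  (1,2) w=6
  (3,4) w=6
  (3,6) w=7
  (4,6) w=7

Add edge (2,5) w=2 -- no cycle. Running total: 2
Add edge (4,5) w=2 -- no cycle. Running total: 4
Add edge (2,6) w=3 -- no cycle. Running total: 7
Add edge (1,6) w=4 -- no cycle. Running total: 11
Add edge (1,3) w=5 -- no cycle. Running total: 16

MST edges: (2,5,w=2), (4,5,w=2), (2,6,w=3), (1,6,w=4), (1,3,w=5)
Total MST weight: 2 + 2 + 3 + 4 + 5 = 16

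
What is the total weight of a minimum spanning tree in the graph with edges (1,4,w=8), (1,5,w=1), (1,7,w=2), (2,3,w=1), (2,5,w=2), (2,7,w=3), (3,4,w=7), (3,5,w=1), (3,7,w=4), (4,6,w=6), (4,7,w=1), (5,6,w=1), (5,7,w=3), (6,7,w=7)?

Apply Kruskal's algorithm (sort edges by weight, add if no cycle):

Sorted edges by weight:
  (1,5) w=1
  (2,3) w=1
  (3,5) w=1
  (4,7) w=1
  (5,6) w=1
  (1,7) w=2
  (2,5) w=2
  (2,7) w=3
  (5,7) w=3
  (3,7) w=4
  (4,6) w=6
  (3,4) w=7
  (6,7) w=7
  (1,4) w=8

Add edge (1,5) w=1 -- no cycle. Running total: 1
Add edge (2,3) w=1 -- no cycle. Running total: 2
Add edge (3,5) w=1 -- no cycle. Running total: 3
Add edge (4,7) w=1 -- no cycle. Running total: 4
Add edge (5,6) w=1 -- no cycle. Running total: 5
Add edge (1,7) w=2 -- no cycle. Running total: 7

MST edges: (1,5,w=1), (2,3,w=1), (3,5,w=1), (4,7,w=1), (5,6,w=1), (1,7,w=2)
Total MST weight: 1 + 1 + 1 + 1 + 1 + 2 = 7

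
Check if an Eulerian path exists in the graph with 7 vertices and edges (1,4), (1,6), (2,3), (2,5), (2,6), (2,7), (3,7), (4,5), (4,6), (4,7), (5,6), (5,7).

Step 1: Find the degree of each vertex:
  deg(1) = 2
  deg(2) = 4
  deg(3) = 2
  deg(4) = 4
  deg(5) = 4
  deg(6) = 4
  deg(7) = 4

Step 2: Count vertices with odd degree:
  All vertices have even degree (0 odd-degree vertices)

Step 3: Apply Euler's theorem:
  - Eulerian circuit exists iff graph is connected and all vertices have even degree
  - Eulerian path exists iff graph is connected and has 0 or 2 odd-degree vertices

Graph is connected with 0 odd-degree vertices.
Both Eulerian circuit and Eulerian path exist.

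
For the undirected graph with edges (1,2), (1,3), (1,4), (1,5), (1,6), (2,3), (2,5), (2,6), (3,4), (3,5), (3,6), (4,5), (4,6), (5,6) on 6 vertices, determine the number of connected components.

Step 1: Build adjacency list from edges:
  1: 2, 3, 4, 5, 6
  2: 1, 3, 5, 6
  3: 1, 2, 4, 5, 6
  4: 1, 3, 5, 6
  5: 1, 2, 3, 4, 6
  6: 1, 2, 3, 4, 5

Step 2: Run BFS/DFS from vertex 1:
  Visited: {1, 2, 3, 4, 5, 6}
  Reached 6 of 6 vertices

Step 3: All 6 vertices reached from vertex 1, so the graph is connected.
Number of connected components: 1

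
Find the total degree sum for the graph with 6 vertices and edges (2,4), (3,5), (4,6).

Step 1: Count edges incident to each vertex:
  deg(1) = 0 (neighbors: none)
  deg(2) = 1 (neighbors: 4)
  deg(3) = 1 (neighbors: 5)
  deg(4) = 2 (neighbors: 2, 6)
  deg(5) = 1 (neighbors: 3)
  deg(6) = 1 (neighbors: 4)

Step 2: Sum all degrees:
  0 + 1 + 1 + 2 + 1 + 1 = 6

Verification: sum of degrees = 2 * |E| = 2 * 3 = 6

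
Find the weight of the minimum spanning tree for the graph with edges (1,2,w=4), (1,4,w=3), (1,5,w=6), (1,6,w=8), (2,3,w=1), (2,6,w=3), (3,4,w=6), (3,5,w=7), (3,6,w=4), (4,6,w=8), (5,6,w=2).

Apply Kruskal's algorithm (sort edges by weight, add if no cycle):

Sorted edges by weight:
  (2,3) w=1
  (5,6) w=2
  (1,4) w=3
  (2,6) w=3
  (1,2) w=4
  (3,6) w=4
  (1,5) w=6
  (3,4) w=6
  (3,5) w=7
  (1,6) w=8
  (4,6) w=8

Add edge (2,3) w=1 -- no cycle. Running total: 1
Add edge (5,6) w=2 -- no cycle. Running total: 3
Add edge (1,4) w=3 -- no cycle. Running total: 6
Add edge (2,6) w=3 -- no cycle. Running total: 9
Add edge (1,2) w=4 -- no cycle. Running total: 13

MST edges: (2,3,w=1), (5,6,w=2), (1,4,w=3), (2,6,w=3), (1,2,w=4)
Total MST weight: 1 + 2 + 3 + 3 + 4 = 13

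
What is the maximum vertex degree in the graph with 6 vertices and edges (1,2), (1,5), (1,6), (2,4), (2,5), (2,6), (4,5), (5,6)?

Step 1: Count edges incident to each vertex:
  deg(1) = 3 (neighbors: 2, 5, 6)
  deg(2) = 4 (neighbors: 1, 4, 5, 6)
  deg(3) = 0 (neighbors: none)
  deg(4) = 2 (neighbors: 2, 5)
  deg(5) = 4 (neighbors: 1, 2, 4, 6)
  deg(6) = 3 (neighbors: 1, 2, 5)

Step 2: Find maximum:
  max(3, 4, 0, 2, 4, 3) = 4 (vertex 2)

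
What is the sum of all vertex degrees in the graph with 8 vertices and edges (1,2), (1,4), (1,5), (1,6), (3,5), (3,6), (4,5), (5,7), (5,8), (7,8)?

Step 1: Count edges incident to each vertex:
  deg(1) = 4 (neighbors: 2, 4, 5, 6)
  deg(2) = 1 (neighbors: 1)
  deg(3) = 2 (neighbors: 5, 6)
  deg(4) = 2 (neighbors: 1, 5)
  deg(5) = 5 (neighbors: 1, 3, 4, 7, 8)
  deg(6) = 2 (neighbors: 1, 3)
  deg(7) = 2 (neighbors: 5, 8)
  deg(8) = 2 (neighbors: 5, 7)

Step 2: Sum all degrees:
  4 + 1 + 2 + 2 + 5 + 2 + 2 + 2 = 20

Verification: sum of degrees = 2 * |E| = 2 * 10 = 20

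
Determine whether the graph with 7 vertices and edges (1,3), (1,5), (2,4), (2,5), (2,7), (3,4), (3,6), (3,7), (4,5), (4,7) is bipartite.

Step 1: Attempt 2-coloring using BFS:
  Start at vertex 1, assign color 0
  Color vertex 3 with color 1 (neighbor of 1)
  Color vertex 5 with color 1 (neighbor of 1)
  Color vertex 4 with color 0 (neighbor of 3)
  Color vertex 6 with color 0 (neighbor of 3)
  Color vertex 7 with color 0 (neighbor of 3)
  Color vertex 2 with color 0 (neighbor of 5)

Step 2: Conflict found! Vertices 4 and 2 are adjacent but have the same color.
This means the graph contains an odd cycle.

The graph is NOT bipartite.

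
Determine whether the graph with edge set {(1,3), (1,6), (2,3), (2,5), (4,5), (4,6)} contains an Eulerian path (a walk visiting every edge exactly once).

Step 1: Find the degree of each vertex:
  deg(1) = 2
  deg(2) = 2
  deg(3) = 2
  deg(4) = 2
  deg(5) = 2
  deg(6) = 2

Step 2: Count vertices with odd degree:
  All vertices have even degree (0 odd-degree vertices)

Step 3: Apply Euler's theorem:
  - Eulerian circuit exists iff graph is connected and all vertices have even degree
  - Eulerian path exists iff graph is connected and has 0 or 2 odd-degree vertices

Graph is connected with 0 odd-degree vertices.
Both Eulerian circuit and Eulerian path exist.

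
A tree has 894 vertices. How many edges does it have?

A tree on n vertices always has exactly n - 1 edges.
For n = 894: edges = 894 - 1 = 893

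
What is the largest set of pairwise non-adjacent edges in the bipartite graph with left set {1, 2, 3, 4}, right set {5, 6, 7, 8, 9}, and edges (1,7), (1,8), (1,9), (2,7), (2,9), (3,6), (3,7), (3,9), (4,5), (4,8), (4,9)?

Step 1: List the neighbors of each left vertex:
  1: 7, 8, 9
  2: 7, 9
  3: 6, 7, 9
  4: 5, 8, 9

Step 2: Greedily match left vertices, then look for augmenting paths:
  Match 1 -- 7
  Match 2 -- 9
  Match 3 -- 6
  Match 4 -- 5
  No augmenting path remains.

Step 3: Verify this is maximum:
  Matching size 4 = min(|L|, |R|) = min(4, 5), which is an upper bound, so this matching is maximum.

Maximum matching: {(1,7), (2,9), (3,6), (4,5)}
Size: 4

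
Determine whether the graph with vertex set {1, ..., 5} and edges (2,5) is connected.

Step 1: Build adjacency list from edges:
  1: (none)
  2: 5
  3: (none)
  4: (none)
  5: 2

Step 2: Run BFS/DFS from vertex 1:
  Visited: {1}
  Reached 1 of 5 vertices

Step 3: Only 1 of 5 vertices reached. Graph is disconnected.
Connected components: {1}, {2, 5}, {3}, {4}
Answer: No, the graph is not connected (4 components).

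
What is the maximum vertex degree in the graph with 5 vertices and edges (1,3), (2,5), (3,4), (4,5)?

Step 1: Count edges incident to each vertex:
  deg(1) = 1 (neighbors: 3)
  deg(2) = 1 (neighbors: 5)
  deg(3) = 2 (neighbors: 1, 4)
  deg(4) = 2 (neighbors: 3, 5)
  deg(5) = 2 (neighbors: 2, 4)

Step 2: Find maximum:
  max(1, 1, 2, 2, 2) = 2 (vertex 3)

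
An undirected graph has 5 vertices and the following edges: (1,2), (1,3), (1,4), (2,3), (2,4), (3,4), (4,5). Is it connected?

Step 1: Build adjacency list from edges:
  1: 2, 3, 4
  2: 1, 3, 4
  3: 1, 2, 4
  4: 1, 2, 3, 5
  5: 4

Step 2: Run BFS/DFS from vertex 1:
  Visited: {1, 2, 3, 4, 5}
  Reached 5 of 5 vertices

Step 3: All 5 vertices reached from vertex 1, so the graph is connected.
Answer: Yes, the graph is connected.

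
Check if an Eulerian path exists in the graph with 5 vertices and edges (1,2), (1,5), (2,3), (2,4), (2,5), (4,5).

Step 1: Find the degree of each vertex:
  deg(1) = 2
  deg(2) = 4
  deg(3) = 1
  deg(4) = 2
  deg(5) = 3

Step 2: Count vertices with odd degree:
  Odd-degree vertices: 3, 5 (2 total)

Step 3: Apply Euler's theorem:
  - Eulerian circuit exists iff graph is connected and all vertices have even degree
  - Eulerian path exists iff graph is connected and has 0 or 2 odd-degree vertices

Graph is connected with exactly 2 odd-degree vertices (3, 5).
Eulerian path exists (starting and ending at the odd-degree vertices), but no Eulerian circuit.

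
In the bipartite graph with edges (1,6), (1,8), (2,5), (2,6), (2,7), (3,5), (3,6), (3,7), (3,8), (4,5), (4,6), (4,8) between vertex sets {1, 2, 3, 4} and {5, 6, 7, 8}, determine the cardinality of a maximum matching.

Step 1: List the neighbors of each left vertex:
  1: 6, 8
  2: 5, 6, 7
  3: 5, 6, 7, 8
  4: 5, 6, 8

Step 2: Greedily match left vertices, then look for augmenting paths:
  Match 1 -- 6
  Match 2 -- 5
  Match 3 -- 7
  Match 4 -- 8
  No augmenting path remains.

Step 3: Verify this is maximum:
  Matching size 4 = min(|L|, |R|) = min(4, 4), which is an upper bound, so this matching is maximum.

Maximum matching: {(1,6), (2,5), (3,7), (4,8)}
Size: 4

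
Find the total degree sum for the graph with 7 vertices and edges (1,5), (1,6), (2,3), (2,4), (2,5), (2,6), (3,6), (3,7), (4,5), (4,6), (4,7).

Step 1: Count edges incident to each vertex:
  deg(1) = 2 (neighbors: 5, 6)
  deg(2) = 4 (neighbors: 3, 4, 5, 6)
  deg(3) = 3 (neighbors: 2, 6, 7)
  deg(4) = 4 (neighbors: 2, 5, 6, 7)
  deg(5) = 3 (neighbors: 1, 2, 4)
  deg(6) = 4 (neighbors: 1, 2, 3, 4)
  deg(7) = 2 (neighbors: 3, 4)

Step 2: Sum all degrees:
  2 + 4 + 3 + 4 + 3 + 4 + 2 = 22

Verification: sum of degrees = 2 * |E| = 2 * 11 = 22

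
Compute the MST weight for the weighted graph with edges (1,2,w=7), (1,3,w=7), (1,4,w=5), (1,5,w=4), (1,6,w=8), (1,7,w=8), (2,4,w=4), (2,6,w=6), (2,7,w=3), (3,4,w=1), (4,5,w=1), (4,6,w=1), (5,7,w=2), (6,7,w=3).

Apply Kruskal's algorithm (sort edges by weight, add if no cycle):

Sorted edges by weight:
  (3,4) w=1
  (4,6) w=1
  (4,5) w=1
  (5,7) w=2
  (2,7) w=3
  (6,7) w=3
  (1,5) w=4
  (2,4) w=4
  (1,4) w=5
  (2,6) w=6
  (1,3) w=7
  (1,2) w=7
  (1,6) w=8
  (1,7) w=8

Add edge (3,4) w=1 -- no cycle. Running total: 1
Add edge (4,6) w=1 -- no cycle. Running total: 2
Add edge (4,5) w=1 -- no cycle. Running total: 3
Add edge (5,7) w=2 -- no cycle. Running total: 5
Add edge (2,7) w=3 -- no cycle. Running total: 8
Skip edge (6,7) w=3 -- would create cycle
Add edge (1,5) w=4 -- no cycle. Running total: 12

MST edges: (3,4,w=1), (4,6,w=1), (4,5,w=1), (5,7,w=2), (2,7,w=3), (1,5,w=4)
Total MST weight: 1 + 1 + 1 + 2 + 3 + 4 = 12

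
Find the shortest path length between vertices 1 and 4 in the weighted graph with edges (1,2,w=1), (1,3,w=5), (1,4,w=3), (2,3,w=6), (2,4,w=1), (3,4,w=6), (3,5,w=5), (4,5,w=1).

Step 1: Build adjacency list with weights:
  1: 2(w=1), 3(w=5), 4(w=3)
  2: 1(w=1), 3(w=6), 4(w=1)
  3: 1(w=5), 2(w=6), 4(w=6), 5(w=5)
  4: 1(w=3), 2(w=1), 3(w=6), 5(w=1)
  5: 3(w=5), 4(w=1)

Step 2: Apply Dijkstra's algorithm from vertex 1:
  Visit vertex 1 (distance=0)
    Update dist[2] = 1
    Update dist[3] = 5
    Update dist[4] = 3
  Visit vertex 2 (distance=1)
    Update dist[4] = 2
  Visit vertex 4 (distance=2)
    Update dist[5] = 3

Step 3: Shortest path: 1 -> 2 -> 4
Total weight: 1 + 1 = 2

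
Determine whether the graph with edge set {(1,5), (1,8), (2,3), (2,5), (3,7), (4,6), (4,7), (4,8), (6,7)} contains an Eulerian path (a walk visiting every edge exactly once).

Step 1: Find the degree of each vertex:
  deg(1) = 2
  deg(2) = 2
  deg(3) = 2
  deg(4) = 3
  deg(5) = 2
  deg(6) = 2
  deg(7) = 3
  deg(8) = 2

Step 2: Count vertices with odd degree:
  Odd-degree vertices: 4, 7 (2 total)

Step 3: Apply Euler's theorem:
  - Eulerian circuit exists iff graph is connected and all vertices have even degree
  - Eulerian path exists iff graph is connected and has 0 or 2 odd-degree vertices

Graph is connected with exactly 2 odd-degree vertices (4, 7).
Eulerian path exists (starting and ending at the odd-degree vertices), but no Eulerian circuit.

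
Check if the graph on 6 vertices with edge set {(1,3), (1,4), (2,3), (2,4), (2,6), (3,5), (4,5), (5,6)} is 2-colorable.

Step 1: Attempt 2-coloring using BFS:
  Start at vertex 1, assign color 0
  Color vertex 3 with color 1 (neighbor of 1)
  Color vertex 4 with color 1 (neighbor of 1)
  Color vertex 2 with color 0 (neighbor of 3)
  Color vertex 5 with color 0 (neighbor of 3)
  Color vertex 6 with color 1 (neighbor of 2)

Step 2: 2-coloring succeeded. No conflicts found.
  Set A (color 0): {1, 2, 5}
  Set B (color 1): {3, 4, 6}

The graph is bipartite with partition {1, 2, 5}, {3, 4, 6}.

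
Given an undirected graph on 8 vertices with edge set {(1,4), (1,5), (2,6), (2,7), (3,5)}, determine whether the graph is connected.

Step 1: Build adjacency list from edges:
  1: 4, 5
  2: 6, 7
  3: 5
  4: 1
  5: 1, 3
  6: 2
  7: 2
  8: (none)

Step 2: Run BFS/DFS from vertex 1:
  Visited: {1, 4, 5, 3}
  Reached 4 of 8 vertices

Step 3: Only 4 of 8 vertices reached. Graph is disconnected.
Connected components: {1, 3, 4, 5}, {2, 6, 7}, {8}
Answer: No, the graph is not connected (3 components).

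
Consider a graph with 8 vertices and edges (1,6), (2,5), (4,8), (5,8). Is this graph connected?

Step 1: Build adjacency list from edges:
  1: 6
  2: 5
  3: (none)
  4: 8
  5: 2, 8
  6: 1
  7: (none)
  8: 4, 5

Step 2: Run BFS/DFS from vertex 1:
  Visited: {1, 6}
  Reached 2 of 8 vertices

Step 3: Only 2 of 8 vertices reached. Graph is disconnected.
Connected components: {1, 6}, {2, 4, 5, 8}, {3}, {7}
Answer: No, the graph is not connected (4 components).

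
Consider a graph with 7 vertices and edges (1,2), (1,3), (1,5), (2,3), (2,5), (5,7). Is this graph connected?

Step 1: Build adjacency list from edges:
  1: 2, 3, 5
  2: 1, 3, 5
  3: 1, 2
  4: (none)
  5: 1, 2, 7
  6: (none)
  7: 5

Step 2: Run BFS/DFS from vertex 1:
  Visited: {1, 2, 3, 5, 7}
  Reached 5 of 7 vertices

Step 3: Only 5 of 7 vertices reached. Graph is disconnected.
Connected components: {1, 2, 3, 5, 7}, {4}, {6}
Answer: No, the graph is not connected (3 components).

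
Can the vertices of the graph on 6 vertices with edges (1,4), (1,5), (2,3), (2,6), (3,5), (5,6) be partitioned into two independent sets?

Step 1: Attempt 2-coloring using BFS:
  Start at vertex 1, assign color 0
  Color vertex 4 with color 1 (neighbor of 1)
  Color vertex 5 with color 1 (neighbor of 1)
  Color vertex 3 with color 0 (neighbor of 5)
  Color vertex 6 with color 0 (neighbor of 5)
  Color vertex 2 with color 1 (neighbor of 3)

Step 2: 2-coloring succeeded. No conflicts found.
  Set A (color 0): {1, 3, 6}
  Set B (color 1): {2, 4, 5}

The graph is bipartite with partition {1, 3, 6}, {2, 4, 5}.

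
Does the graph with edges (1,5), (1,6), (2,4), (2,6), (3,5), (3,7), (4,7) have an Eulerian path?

Step 1: Find the degree of each vertex:
  deg(1) = 2
  deg(2) = 2
  deg(3) = 2
  deg(4) = 2
  deg(5) = 2
  deg(6) = 2
  deg(7) = 2

Step 2: Count vertices with odd degree:
  All vertices have even degree (0 odd-degree vertices)

Step 3: Apply Euler's theorem:
  - Eulerian circuit exists iff graph is connected and all vertices have even degree
  - Eulerian path exists iff graph is connected and has 0 or 2 odd-degree vertices

Graph is connected with 0 odd-degree vertices.
Both Eulerian circuit and Eulerian path exist.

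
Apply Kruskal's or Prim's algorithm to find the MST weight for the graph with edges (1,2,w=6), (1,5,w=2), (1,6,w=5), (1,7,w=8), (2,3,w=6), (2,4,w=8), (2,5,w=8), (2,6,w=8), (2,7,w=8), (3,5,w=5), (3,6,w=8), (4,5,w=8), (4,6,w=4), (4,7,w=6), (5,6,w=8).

Apply Kruskal's algorithm (sort edges by weight, add if no cycle):

Sorted edges by weight:
  (1,5) w=2
  (4,6) w=4
  (1,6) w=5
  (3,5) w=5
  (1,2) w=6
  (2,3) w=6
  (4,7) w=6
  (1,7) w=8
  (2,4) w=8
  (2,5) w=8
  (2,6) w=8
  (2,7) w=8
  (3,6) w=8
  (4,5) w=8
  (5,6) w=8

Add edge (1,5) w=2 -- no cycle. Running total: 2
Add edge (4,6) w=4 -- no cycle. Running total: 6
Add edge (1,6) w=5 -- no cycle. Running total: 11
Add edge (3,5) w=5 -- no cycle. Running total: 16
Add edge (1,2) w=6 -- no cycle. Running total: 22
Skip edge (2,3) w=6 -- would create cycle
Add edge (4,7) w=6 -- no cycle. Running total: 28

MST edges: (1,5,w=2), (4,6,w=4), (1,6,w=5), (3,5,w=5), (1,2,w=6), (4,7,w=6)
Total MST weight: 2 + 4 + 5 + 5 + 6 + 6 = 28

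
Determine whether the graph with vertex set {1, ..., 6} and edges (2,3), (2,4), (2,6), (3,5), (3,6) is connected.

Step 1: Build adjacency list from edges:
  1: (none)
  2: 3, 4, 6
  3: 2, 5, 6
  4: 2
  5: 3
  6: 2, 3

Step 2: Run BFS/DFS from vertex 1:
  Visited: {1}
  Reached 1 of 6 vertices

Step 3: Only 1 of 6 vertices reached. Graph is disconnected.
Connected components: {1}, {2, 3, 4, 5, 6}
Answer: No, the graph is not connected (2 components).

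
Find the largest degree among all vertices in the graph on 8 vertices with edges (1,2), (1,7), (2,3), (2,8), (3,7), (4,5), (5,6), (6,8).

Step 1: Count edges incident to each vertex:
  deg(1) = 2 (neighbors: 2, 7)
  deg(2) = 3 (neighbors: 1, 3, 8)
  deg(3) = 2 (neighbors: 2, 7)
  deg(4) = 1 (neighbors: 5)
  deg(5) = 2 (neighbors: 4, 6)
  deg(6) = 2 (neighbors: 5, 8)
  deg(7) = 2 (neighbors: 1, 3)
  deg(8) = 2 (neighbors: 2, 6)

Step 2: Find maximum:
  max(2, 3, 2, 1, 2, 2, 2, 2) = 3 (vertex 2)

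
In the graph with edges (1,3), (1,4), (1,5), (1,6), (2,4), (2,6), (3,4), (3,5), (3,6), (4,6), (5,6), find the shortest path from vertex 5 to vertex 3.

Step 1: Build adjacency list:
  1: 3, 4, 5, 6
  2: 4, 6
  3: 1, 4, 5, 6
  4: 1, 2, 3, 6
  5: 1, 3, 6
  6: 1, 2, 3, 4, 5

Step 2: BFS from vertex 5 to find shortest path to 3:
  vertex 1 reached at distance 1
  vertex 3 reached at distance 1

Step 3: Shortest path: 5 -> 3
Path length: 1 edge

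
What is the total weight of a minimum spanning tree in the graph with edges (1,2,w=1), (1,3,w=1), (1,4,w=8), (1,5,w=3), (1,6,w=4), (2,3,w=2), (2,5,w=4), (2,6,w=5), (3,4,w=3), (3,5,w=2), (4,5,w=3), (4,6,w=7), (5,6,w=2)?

Apply Kruskal's algorithm (sort edges by weight, add if no cycle):

Sorted edges by weight:
  (1,2) w=1
  (1,3) w=1
  (2,3) w=2
  (3,5) w=2
  (5,6) w=2
  (1,5) w=3
  (3,4) w=3
  (4,5) w=3
  (1,6) w=4
  (2,5) w=4
  (2,6) w=5
  (4,6) w=7
  (1,4) w=8

Add edge (1,2) w=1 -- no cycle. Running total: 1
Add edge (1,3) w=1 -- no cycle. Running total: 2
Skip edge (2,3) w=2 -- would create cycle
Add edge (3,5) w=2 -- no cycle. Running total: 4
Add edge (5,6) w=2 -- no cycle. Running total: 6
Skip edge (1,5) w=3 -- would create cycle
Add edge (3,4) w=3 -- no cycle. Running total: 9

MST edges: (1,2,w=1), (1,3,w=1), (3,5,w=2), (5,6,w=2), (3,4,w=3)
Total MST weight: 1 + 1 + 2 + 2 + 3 = 9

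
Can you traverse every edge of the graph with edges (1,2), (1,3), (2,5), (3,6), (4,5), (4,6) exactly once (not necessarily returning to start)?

Step 1: Find the degree of each vertex:
  deg(1) = 2
  deg(2) = 2
  deg(3) = 2
  deg(4) = 2
  deg(5) = 2
  deg(6) = 2

Step 2: Count vertices with odd degree:
  All vertices have even degree (0 odd-degree vertices)

Step 3: Apply Euler's theorem:
  - Eulerian circuit exists iff graph is connected and all vertices have even degree
  - Eulerian path exists iff graph is connected and has 0 or 2 odd-degree vertices

Graph is connected with 0 odd-degree vertices.
Both Eulerian circuit and Eulerian path exist.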